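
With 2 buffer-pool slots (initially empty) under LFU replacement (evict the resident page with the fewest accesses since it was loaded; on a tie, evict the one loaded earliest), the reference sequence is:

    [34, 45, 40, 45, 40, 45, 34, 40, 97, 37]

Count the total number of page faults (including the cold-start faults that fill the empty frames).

7

34 → miss, frames [34]
45 → miss, frames [34, 45]
40 → miss, evict 34, frames [45, 40]
45 → hit
40 → hit
45 → hit
34 → miss, evict 40, frames [45, 34]
40 → miss, evict 34, frames [45, 40]
97 → miss, evict 40, frames [45, 97]
37 → miss, evict 97, frames [45, 37]
Page faults: 7.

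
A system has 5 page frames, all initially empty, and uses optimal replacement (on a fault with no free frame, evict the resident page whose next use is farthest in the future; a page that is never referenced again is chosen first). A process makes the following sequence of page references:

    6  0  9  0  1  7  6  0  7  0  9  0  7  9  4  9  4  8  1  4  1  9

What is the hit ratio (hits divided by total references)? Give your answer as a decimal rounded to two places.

6 -> fault, frames (6)
0 -> fault, frames (6 0)
9 -> fault, frames (6 0 9)
0 -> hit
1 -> fault, frames (6 0 9 1)
7 -> fault, frames (6 0 9 1 7)
6 -> hit
0 -> hit
7 -> hit
0 -> hit
9 -> hit
0 -> hit
7 -> hit
9 -> hit
4 -> fault, evict 7, frames (6 0 9 1 4)
9 -> hit
4 -> hit
8 -> fault, evict 0, frames (6 9 1 4 8)
1 -> hit
4 -> hit
1 -> hit
9 -> hit
Hits: 15 of 22 references → 15/22 = 0.6818.

0.68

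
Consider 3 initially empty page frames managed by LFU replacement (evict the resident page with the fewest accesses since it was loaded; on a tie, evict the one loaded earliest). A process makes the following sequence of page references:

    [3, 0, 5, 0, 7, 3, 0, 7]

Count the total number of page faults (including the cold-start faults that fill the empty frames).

5

3: miss, frames (3)
0: miss, frames (3 0)
5: miss, frames (3 0 5)
0: hit
7: miss, evict 3, frames (0 5 7)
3: miss, evict 5, frames (0 7 3)
0: hit
7: hit
Page faults: 5.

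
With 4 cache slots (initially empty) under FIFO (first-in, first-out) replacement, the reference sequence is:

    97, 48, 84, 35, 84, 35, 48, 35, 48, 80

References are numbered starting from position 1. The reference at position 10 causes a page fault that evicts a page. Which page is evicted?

97

pos 1: 97 -> fault, frames (97)
pos 2: 48 -> fault, frames (97 48)
pos 3: 84 -> fault, frames (97 48 84)
pos 4: 35 -> fault, frames (97 48 84 35)
pos 5: 84 -> hit
pos 6: 35 -> hit
pos 7: 48 -> hit
pos 8: 35 -> hit
pos 9: 48 -> hit
pos 10: 80 -> fault, evict 97, frames (48 84 35 80)
At position 10, page 97 is evicted.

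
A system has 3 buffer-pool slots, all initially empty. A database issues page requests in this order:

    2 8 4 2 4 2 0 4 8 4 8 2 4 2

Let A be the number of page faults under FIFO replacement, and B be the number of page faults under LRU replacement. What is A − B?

-1

Under FIFO: F F F . . . F . . . . F . . → 5 faults.
Under LRU: F F F . . . F . F . . F . . → 6 faults.
A − B = 5 − 6 = -1.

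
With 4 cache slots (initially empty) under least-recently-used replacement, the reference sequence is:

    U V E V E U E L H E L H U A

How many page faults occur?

U -> fault, frames {U}
V -> fault, frames {U,V}
E -> fault, frames {U,V,E}
V -> hit
E -> hit
U -> hit
E -> hit
L -> fault, frames {V,U,E,L}
H -> fault, evict V, frames {U,E,L,H}
E -> hit
L -> hit
H -> hit
U -> hit
A -> fault, evict E, frames {L,H,U,A}
Page faults: 6.

6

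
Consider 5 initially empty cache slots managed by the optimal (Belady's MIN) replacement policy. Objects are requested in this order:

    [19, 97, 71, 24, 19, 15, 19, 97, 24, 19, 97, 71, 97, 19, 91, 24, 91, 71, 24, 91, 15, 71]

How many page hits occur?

16

19: fault, frames {19}
97: fault, frames {19,97}
71: fault, frames {19,97,71}
24: fault, frames {19,97,71,24}
19: hit
15: fault, frames {19,97,71,24,15}
19: hit
97: hit
24: hit
19: hit
97: hit
71: hit
97: hit
19: hit
91: fault, evict 97, frames {19,71,24,15,91}
24: hit
91: hit
71: hit
24: hit
91: hit
15: hit
71: hit
Hits: 16.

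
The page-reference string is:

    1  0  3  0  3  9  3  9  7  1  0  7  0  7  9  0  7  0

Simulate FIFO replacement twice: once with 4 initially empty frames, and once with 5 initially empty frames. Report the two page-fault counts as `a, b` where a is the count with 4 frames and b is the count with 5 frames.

4 frames: F F F . . F . . F F F . . . . . . . → 7 faults.
5 frames: F F F . . F . . F . . . . . . . . . → 5 faults.
5 < 7: adding a frame reduced faults, as is typical.

7, 5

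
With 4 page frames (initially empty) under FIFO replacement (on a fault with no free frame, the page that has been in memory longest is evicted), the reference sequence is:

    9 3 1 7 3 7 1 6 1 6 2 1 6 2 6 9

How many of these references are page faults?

7

9 -> fault, frames (9)
3 -> fault, frames (9 3)
1 -> fault, frames (9 3 1)
7 -> fault, frames (9 3 1 7)
3 -> hit
7 -> hit
1 -> hit
6 -> fault, evict 9, frames (3 1 7 6)
1 -> hit
6 -> hit
2 -> fault, evict 3, frames (1 7 6 2)
1 -> hit
6 -> hit
2 -> hit
6 -> hit
9 -> fault, evict 1, frames (7 6 2 9)
Page faults: 7.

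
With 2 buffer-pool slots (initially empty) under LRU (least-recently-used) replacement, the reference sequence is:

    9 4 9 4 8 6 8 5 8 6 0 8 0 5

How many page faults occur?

9 -> miss, frames [9]
4 -> miss, frames [9, 4]
9 -> hit
4 -> hit
8 -> miss, evict 9, frames [4, 8]
6 -> miss, evict 4, frames [8, 6]
8 -> hit
5 -> miss, evict 6, frames [8, 5]
8 -> hit
6 -> miss, evict 5, frames [8, 6]
0 -> miss, evict 8, frames [6, 0]
8 -> miss, evict 6, frames [0, 8]
0 -> hit
5 -> miss, evict 8, frames [0, 5]
Page faults: 9.

9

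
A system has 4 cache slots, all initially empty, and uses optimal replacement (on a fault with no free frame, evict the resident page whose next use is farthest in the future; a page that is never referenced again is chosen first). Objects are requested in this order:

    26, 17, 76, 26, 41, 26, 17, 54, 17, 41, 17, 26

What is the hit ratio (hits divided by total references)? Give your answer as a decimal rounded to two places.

0.58

26 → miss, frames (26)
17 → miss, frames (26 17)
76 → miss, frames (26 17 76)
26 → hit
41 → miss, frames (26 17 76 41)
26 → hit
17 → hit
54 → miss, evict 76, frames (26 17 41 54)
17 → hit
41 → hit
17 → hit
26 → hit
Hits: 7 of 12 references → 7/12 = 0.5833.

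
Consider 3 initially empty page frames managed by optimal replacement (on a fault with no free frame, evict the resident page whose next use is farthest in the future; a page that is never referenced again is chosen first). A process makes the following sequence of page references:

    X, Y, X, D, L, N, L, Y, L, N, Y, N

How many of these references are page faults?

5

X: fault, frames (X)
Y: fault, frames (X Y)
X: hit
D: fault, frames (X Y D)
L: fault, evict D, frames (X Y L)
N: fault, evict X, frames (Y L N)
L: hit
Y: hit
L: hit
N: hit
Y: hit
N: hit
Page faults: 5.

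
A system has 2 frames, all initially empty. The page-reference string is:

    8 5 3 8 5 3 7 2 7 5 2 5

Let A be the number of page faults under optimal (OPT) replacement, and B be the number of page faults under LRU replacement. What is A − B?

Under OPT: F F F . F . F F . F . . → 7 faults.
Under LRU: F F F F F F F F . F F . → 10 faults.
A − B = 7 − 10 = -3.

-3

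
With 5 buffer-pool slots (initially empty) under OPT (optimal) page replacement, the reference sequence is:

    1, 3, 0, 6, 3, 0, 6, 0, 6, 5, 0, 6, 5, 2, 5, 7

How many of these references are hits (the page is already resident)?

9

1 -> fault, frames {1}
3 -> fault, frames {1,3}
0 -> fault, frames {1,3,0}
6 -> fault, frames {1,3,0,6}
3 -> hit
0 -> hit
6 -> hit
0 -> hit
6 -> hit
5 -> fault, frames {1,3,0,6,5}
0 -> hit
6 -> hit
5 -> hit
2 -> fault, evict 6, frames {1,3,0,5,2}
5 -> hit
7 -> fault, evict 2, frames {1,3,0,5,7}
Hits: 9.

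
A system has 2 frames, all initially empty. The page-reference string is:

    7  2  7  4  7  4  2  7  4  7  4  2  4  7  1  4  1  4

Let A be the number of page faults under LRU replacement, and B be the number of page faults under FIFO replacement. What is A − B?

-2

Under LRU: F F . F . . F F F . . F . F F F . . → 10 faults.
Under FIFO: F F . F F . F . F F . F F F F F . . → 12 faults.
A − B = 10 − 12 = -2.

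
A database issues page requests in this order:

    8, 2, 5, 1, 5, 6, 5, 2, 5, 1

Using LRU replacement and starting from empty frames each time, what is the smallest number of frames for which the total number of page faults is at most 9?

f=1: 10 faults
f=2: 7 faults
f=3: 7 faults
f=4: 5 faults
f=5: 5 faults
Smallest f with faults ≤ 9 is 2.

2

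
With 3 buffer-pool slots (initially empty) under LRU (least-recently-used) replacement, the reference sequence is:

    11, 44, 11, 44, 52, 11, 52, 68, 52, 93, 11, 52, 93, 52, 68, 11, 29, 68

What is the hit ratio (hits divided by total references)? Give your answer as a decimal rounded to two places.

11 → miss, frames (11)
44 → miss, frames (11 44)
11 → hit
44 → hit
52 → miss, frames (11 44 52)
11 → hit
52 → hit
68 → miss, evict 44, frames (11 52 68)
52 → hit
93 → miss, evict 11, frames (68 52 93)
11 → miss, evict 68, frames (52 93 11)
52 → hit
93 → hit
52 → hit
68 → miss, evict 11, frames (93 52 68)
11 → miss, evict 93, frames (52 68 11)
29 → miss, evict 52, frames (68 11 29)
68 → hit
Hits: 9 of 18 references → 9/18 = 0.5000.

0.50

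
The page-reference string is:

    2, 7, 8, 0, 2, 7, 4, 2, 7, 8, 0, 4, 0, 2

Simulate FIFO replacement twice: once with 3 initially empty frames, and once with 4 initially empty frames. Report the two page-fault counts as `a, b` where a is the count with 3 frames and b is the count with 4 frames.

3 frames: F F F F F F F . . F F . . F → 10 faults.
4 frames: F F F F . . F F F F F F . F → 11 faults.
11 > 10: adding a frame increased faults — Belady's anomaly.

10, 11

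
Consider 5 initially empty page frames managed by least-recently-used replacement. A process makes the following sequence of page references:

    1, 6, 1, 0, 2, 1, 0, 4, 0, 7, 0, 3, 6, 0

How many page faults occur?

1 → miss, frames {1}
6 → miss, frames {1,6}
1 → hit
0 → miss, frames {6,1,0}
2 → miss, frames {6,1,0,2}
1 → hit
0 → hit
4 → miss, frames {6,2,1,0,4}
0 → hit
7 → miss, evict 6, frames {2,1,4,0,7}
0 → hit
3 → miss, evict 2, frames {1,4,7,0,3}
6 → miss, evict 1, frames {4,7,0,3,6}
0 → hit
Page faults: 8.

8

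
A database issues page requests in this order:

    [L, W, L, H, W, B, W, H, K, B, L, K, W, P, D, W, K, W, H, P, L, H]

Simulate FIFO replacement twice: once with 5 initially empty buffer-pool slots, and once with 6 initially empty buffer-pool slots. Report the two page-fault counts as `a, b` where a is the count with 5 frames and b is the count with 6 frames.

10, 8

5 frames: F F . F . F . . F . . . . F F F . . F . F . → 10 faults.
6 frames: F F . F . F . . F . . . . F F . . . . . F . → 8 faults.
8 < 10: adding a frame reduced faults, as is typical.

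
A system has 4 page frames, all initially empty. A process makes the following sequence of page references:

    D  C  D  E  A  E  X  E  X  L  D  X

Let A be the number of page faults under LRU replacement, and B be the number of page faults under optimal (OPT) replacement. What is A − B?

Under LRU: F F . F F . F . . F F . → 7 faults.
Under OPT: F F . F F . F . . F . . → 6 faults.
A − B = 7 − 6 = 1.

1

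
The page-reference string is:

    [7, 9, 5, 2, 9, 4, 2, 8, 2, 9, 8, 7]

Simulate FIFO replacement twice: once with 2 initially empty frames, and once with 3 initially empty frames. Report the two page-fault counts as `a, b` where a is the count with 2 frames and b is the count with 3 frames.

2 frames: F F F F F F F F . F . F → 10 faults.
3 frames: F F F F . F . F . F . F → 8 faults.
8 < 10: adding a frame reduced faults, as is typical.

10, 8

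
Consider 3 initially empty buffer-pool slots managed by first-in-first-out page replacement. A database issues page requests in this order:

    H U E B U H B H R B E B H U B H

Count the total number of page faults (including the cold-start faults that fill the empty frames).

H: fault, frames {H}
U: fault, frames {H,U}
E: fault, frames {H,U,E}
B: fault, evict H, frames {U,E,B}
U: hit
H: fault, evict U, frames {E,B,H}
B: hit
H: hit
R: fault, evict E, frames {B,H,R}
B: hit
E: fault, evict B, frames {H,R,E}
B: fault, evict H, frames {R,E,B}
H: fault, evict R, frames {E,B,H}
U: fault, evict E, frames {B,H,U}
B: hit
H: hit
Page faults: 10.

10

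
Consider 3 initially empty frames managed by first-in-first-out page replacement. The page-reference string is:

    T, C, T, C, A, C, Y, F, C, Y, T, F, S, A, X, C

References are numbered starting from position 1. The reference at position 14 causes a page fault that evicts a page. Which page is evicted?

pos 1: T -> fault, frames [T]
pos 2: C -> fault, frames [T, C]
pos 3: T -> hit
pos 4: C -> hit
pos 5: A -> fault, frames [T, C, A]
pos 6: C -> hit
pos 7: Y -> fault, evict T, frames [C, A, Y]
pos 8: F -> fault, evict C, frames [A, Y, F]
pos 9: C -> fault, evict A, frames [Y, F, C]
pos 10: Y -> hit
pos 11: T -> fault, evict Y, frames [F, C, T]
pos 12: F -> hit
pos 13: S -> fault, evict F, frames [C, T, S]
pos 14: A -> fault, evict C, frames [T, S, A]
At position 14, page C is evicted.

C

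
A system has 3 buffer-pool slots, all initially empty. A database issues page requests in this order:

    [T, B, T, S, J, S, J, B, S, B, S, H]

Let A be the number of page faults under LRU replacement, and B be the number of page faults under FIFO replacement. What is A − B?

Under LRU: F F . F F . . F . . . F → 6 faults.
Under FIFO: F F . F F . . . . . . F → 5 faults.
A − B = 6 − 5 = 1.

1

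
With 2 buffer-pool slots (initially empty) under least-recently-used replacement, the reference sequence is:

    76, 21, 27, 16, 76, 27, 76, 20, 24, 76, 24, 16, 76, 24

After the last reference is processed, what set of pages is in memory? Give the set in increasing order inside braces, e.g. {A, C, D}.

{24, 76}

76 → miss, frames {76}
21 → miss, frames {76,21}
27 → miss, evict 76, frames {21,27}
16 → miss, evict 21, frames {27,16}
76 → miss, evict 27, frames {16,76}
27 → miss, evict 16, frames {76,27}
76 → hit
20 → miss, evict 27, frames {76,20}
24 → miss, evict 76, frames {20,24}
76 → miss, evict 20, frames {24,76}
24 → hit
16 → miss, evict 76, frames {24,16}
76 → miss, evict 24, frames {16,76}
24 → miss, evict 16, frames {76,24}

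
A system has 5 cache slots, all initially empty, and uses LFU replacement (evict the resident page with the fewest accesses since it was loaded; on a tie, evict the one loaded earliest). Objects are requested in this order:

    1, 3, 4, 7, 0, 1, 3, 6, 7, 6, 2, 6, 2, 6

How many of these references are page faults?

7

1 -> miss, frames [1]
3 -> miss, frames [1, 3]
4 -> miss, frames [1, 3, 4]
7 -> miss, frames [1, 3, 4, 7]
0 -> miss, frames [1, 3, 4, 7, 0]
1 -> hit
3 -> hit
6 -> miss, evict 4, frames [1, 3, 7, 0, 6]
7 -> hit
6 -> hit
2 -> miss, evict 0, frames [1, 3, 7, 6, 2]
6 -> hit
2 -> hit
6 -> hit
Page faults: 7.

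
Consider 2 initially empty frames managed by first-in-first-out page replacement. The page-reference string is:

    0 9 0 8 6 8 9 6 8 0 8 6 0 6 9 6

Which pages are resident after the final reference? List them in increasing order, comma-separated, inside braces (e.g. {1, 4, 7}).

0 → fault, frames [0]
9 → fault, frames [0, 9]
0 → hit
8 → fault, evict 0, frames [9, 8]
6 → fault, evict 9, frames [8, 6]
8 → hit
9 → fault, evict 8, frames [6, 9]
6 → hit
8 → fault, evict 6, frames [9, 8]
0 → fault, evict 9, frames [8, 0]
8 → hit
6 → fault, evict 8, frames [0, 6]
0 → hit
6 → hit
9 → fault, evict 0, frames [6, 9]
6 → hit

{6, 9}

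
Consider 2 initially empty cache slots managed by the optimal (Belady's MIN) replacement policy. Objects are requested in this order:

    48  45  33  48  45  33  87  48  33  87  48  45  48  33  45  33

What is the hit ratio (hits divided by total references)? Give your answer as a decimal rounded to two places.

0.44

48: fault, frames (48)
45: fault, frames (48 45)
33: fault, evict 45, frames (48 33)
48: hit
45: fault, evict 48, frames (33 45)
33: hit
87: fault, evict 45, frames (33 87)
48: fault, evict 87, frames (33 48)
33: hit
87: fault, evict 33, frames (48 87)
48: hit
45: fault, evict 87, frames (48 45)
48: hit
33: fault, evict 48, frames (45 33)
45: hit
33: hit
Hits: 7 of 16 references → 7/16 = 0.4375.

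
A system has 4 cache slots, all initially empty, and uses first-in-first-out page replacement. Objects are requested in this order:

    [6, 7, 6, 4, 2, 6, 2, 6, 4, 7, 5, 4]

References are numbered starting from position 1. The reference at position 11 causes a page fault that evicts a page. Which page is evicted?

pos 1: 6 → miss, frames [6]
pos 2: 7 → miss, frames [6, 7]
pos 3: 6 → hit
pos 4: 4 → miss, frames [6, 7, 4]
pos 5: 2 → miss, frames [6, 7, 4, 2]
pos 6: 6 → hit
pos 7: 2 → hit
pos 8: 6 → hit
pos 9: 4 → hit
pos 10: 7 → hit
pos 11: 5 → miss, evict 6, frames [7, 4, 2, 5]
At position 11, page 6 is evicted.

6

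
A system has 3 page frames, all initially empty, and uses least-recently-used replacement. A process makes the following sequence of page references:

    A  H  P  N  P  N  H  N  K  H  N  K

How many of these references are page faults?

A → fault, frames {A}
H → fault, frames {A,H}
P → fault, frames {A,H,P}
N → fault, evict A, frames {H,P,N}
P → hit
N → hit
H → hit
N → hit
K → fault, evict P, frames {H,N,K}
H → hit
N → hit
K → hit
Page faults: 5.

5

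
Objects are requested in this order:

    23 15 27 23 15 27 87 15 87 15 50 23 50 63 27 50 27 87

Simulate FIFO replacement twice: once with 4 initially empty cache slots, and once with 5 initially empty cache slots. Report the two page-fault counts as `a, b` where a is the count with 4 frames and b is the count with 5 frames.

9, 6

4 frames: F F F . . . F . . . F F . F F . . F → 9 faults.
5 frames: F F F . . . F . . . F . . F . . . . → 6 faults.
6 < 9: adding a frame reduced faults, as is typical.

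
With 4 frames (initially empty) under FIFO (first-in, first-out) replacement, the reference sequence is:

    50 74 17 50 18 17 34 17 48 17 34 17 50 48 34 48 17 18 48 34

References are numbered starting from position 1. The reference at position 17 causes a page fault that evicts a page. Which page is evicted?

pos 1: 50 -> fault, frames {50}
pos 2: 74 -> fault, frames {50,74}
pos 3: 17 -> fault, frames {50,74,17}
pos 4: 50 -> hit
pos 5: 18 -> fault, frames {50,74,17,18}
pos 6: 17 -> hit
pos 7: 34 -> fault, evict 50, frames {74,17,18,34}
pos 8: 17 -> hit
pos 9: 48 -> fault, evict 74, frames {17,18,34,48}
pos 10: 17 -> hit
pos 11: 34 -> hit
pos 12: 17 -> hit
pos 13: 50 -> fault, evict 17, frames {18,34,48,50}
pos 14: 48 -> hit
pos 15: 34 -> hit
pos 16: 48 -> hit
pos 17: 17 -> fault, evict 18, frames {34,48,50,17}
At position 17, page 18 is evicted.

18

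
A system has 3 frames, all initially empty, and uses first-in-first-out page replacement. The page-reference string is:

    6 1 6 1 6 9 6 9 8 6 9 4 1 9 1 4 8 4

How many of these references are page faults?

10

6: miss, frames [6]
1: miss, frames [6, 1]
6: hit
1: hit
6: hit
9: miss, frames [6, 1, 9]
6: hit
9: hit
8: miss, evict 6, frames [1, 9, 8]
6: miss, evict 1, frames [9, 8, 6]
9: hit
4: miss, evict 9, frames [8, 6, 4]
1: miss, evict 8, frames [6, 4, 1]
9: miss, evict 6, frames [4, 1, 9]
1: hit
4: hit
8: miss, evict 4, frames [1, 9, 8]
4: miss, evict 1, frames [9, 8, 4]
Page faults: 10.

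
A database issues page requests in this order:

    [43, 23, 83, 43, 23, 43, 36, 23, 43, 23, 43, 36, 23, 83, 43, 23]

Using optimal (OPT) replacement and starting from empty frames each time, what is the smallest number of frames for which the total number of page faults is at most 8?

3

f=1: 16 faults
f=2: 9 faults
f=3: 5 faults
f=4: 4 faults
Smallest f with faults ≤ 8 is 3.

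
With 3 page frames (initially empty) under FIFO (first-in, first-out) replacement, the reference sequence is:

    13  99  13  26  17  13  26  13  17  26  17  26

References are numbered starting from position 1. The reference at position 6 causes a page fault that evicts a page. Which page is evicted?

99

pos 1: 13: fault, frames {13}
pos 2: 99: fault, frames {13,99}
pos 3: 13: hit
pos 4: 26: fault, frames {13,99,26}
pos 5: 17: fault, evict 13, frames {99,26,17}
pos 6: 13: fault, evict 99, frames {26,17,13}
At position 6, page 99 is evicted.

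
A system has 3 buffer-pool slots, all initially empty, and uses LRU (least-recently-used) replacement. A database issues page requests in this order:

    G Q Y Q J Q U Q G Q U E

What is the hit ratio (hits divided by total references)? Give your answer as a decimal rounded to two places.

G -> miss, frames {G}
Q -> miss, frames {G,Q}
Y -> miss, frames {G,Q,Y}
Q -> hit
J -> miss, evict G, frames {Y,Q,J}
Q -> hit
U -> miss, evict Y, frames {J,Q,U}
Q -> hit
G -> miss, evict J, frames {U,Q,G}
Q -> hit
U -> hit
E -> miss, evict G, frames {Q,U,E}
Hits: 5 of 12 references → 5/12 = 0.4167.

0.42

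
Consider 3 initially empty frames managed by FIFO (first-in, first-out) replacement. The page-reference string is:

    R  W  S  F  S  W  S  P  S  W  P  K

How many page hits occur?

R -> miss, frames {R}
W -> miss, frames {R,W}
S -> miss, frames {R,W,S}
F -> miss, evict R, frames {W,S,F}
S -> hit
W -> hit
S -> hit
P -> miss, evict W, frames {S,F,P}
S -> hit
W -> miss, evict S, frames {F,P,W}
P -> hit
K -> miss, evict F, frames {P,W,K}
Hits: 5.

5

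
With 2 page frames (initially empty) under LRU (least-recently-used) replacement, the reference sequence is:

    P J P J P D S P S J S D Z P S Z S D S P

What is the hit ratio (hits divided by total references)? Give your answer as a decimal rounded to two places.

0.35

P -> fault, frames {P}
J -> fault, frames {P,J}
P -> hit
J -> hit
P -> hit
D -> fault, evict J, frames {P,D}
S -> fault, evict P, frames {D,S}
P -> fault, evict D, frames {S,P}
S -> hit
J -> fault, evict P, frames {S,J}
S -> hit
D -> fault, evict J, frames {S,D}
Z -> fault, evict S, frames {D,Z}
P -> fault, evict D, frames {Z,P}
S -> fault, evict Z, frames {P,S}
Z -> fault, evict P, frames {S,Z}
S -> hit
D -> fault, evict Z, frames {S,D}
S -> hit
P -> fault, evict D, frames {S,P}
Hits: 7 of 20 references → 7/20 = 0.3500.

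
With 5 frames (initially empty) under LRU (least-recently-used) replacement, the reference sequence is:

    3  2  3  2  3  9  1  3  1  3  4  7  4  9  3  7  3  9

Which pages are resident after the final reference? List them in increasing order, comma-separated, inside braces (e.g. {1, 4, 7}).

3 -> miss, frames [3]
2 -> miss, frames [3, 2]
3 -> hit
2 -> hit
3 -> hit
9 -> miss, frames [2, 3, 9]
1 -> miss, frames [2, 3, 9, 1]
3 -> hit
1 -> hit
3 -> hit
4 -> miss, frames [2, 9, 1, 3, 4]
7 -> miss, evict 2, frames [9, 1, 3, 4, 7]
4 -> hit
9 -> hit
3 -> hit
7 -> hit
3 -> hit
9 -> hit

{1, 3, 4, 7, 9}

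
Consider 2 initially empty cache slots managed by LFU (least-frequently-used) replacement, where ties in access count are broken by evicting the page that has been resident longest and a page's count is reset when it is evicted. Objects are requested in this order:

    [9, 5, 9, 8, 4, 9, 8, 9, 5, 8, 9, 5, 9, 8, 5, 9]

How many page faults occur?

9: miss, frames [9]
5: miss, frames [9, 5]
9: hit
8: miss, evict 5, frames [9, 8]
4: miss, evict 8, frames [9, 4]
9: hit
8: miss, evict 4, frames [9, 8]
9: hit
5: miss, evict 8, frames [9, 5]
8: miss, evict 5, frames [9, 8]
9: hit
5: miss, evict 8, frames [9, 5]
9: hit
8: miss, evict 5, frames [9, 8]
5: miss, evict 8, frames [9, 5]
9: hit
Page faults: 10.

10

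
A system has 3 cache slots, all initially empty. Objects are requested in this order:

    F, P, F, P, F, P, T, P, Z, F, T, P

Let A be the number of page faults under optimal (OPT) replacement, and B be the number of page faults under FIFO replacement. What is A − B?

Under OPT: F F . . . . F . F . . F → 5 faults.
Under FIFO: F F . . . . F . F F . F → 6 faults.
A − B = 5 − 6 = -1.

-1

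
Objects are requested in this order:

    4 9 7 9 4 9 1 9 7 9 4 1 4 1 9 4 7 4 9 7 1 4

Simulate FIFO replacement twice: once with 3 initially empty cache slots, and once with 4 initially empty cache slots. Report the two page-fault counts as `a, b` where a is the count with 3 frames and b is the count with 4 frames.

3 frames: F F F . . . F . . . F . . . F . F . . . F F → 9 faults.
4 frames: F F F . . . F . . . . . . . . . . . . . . . → 4 faults.
4 < 9: adding a frame reduced faults, as is typical.

9, 4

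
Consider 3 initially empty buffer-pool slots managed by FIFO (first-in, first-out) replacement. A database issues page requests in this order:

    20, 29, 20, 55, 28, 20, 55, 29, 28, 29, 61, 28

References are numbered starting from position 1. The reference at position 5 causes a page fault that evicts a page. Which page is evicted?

pos 1: 20: fault, frames [20]
pos 2: 29: fault, frames [20, 29]
pos 3: 20: hit
pos 4: 55: fault, frames [20, 29, 55]
pos 5: 28: fault, evict 20, frames [29, 55, 28]
At position 5, page 20 is evicted.

20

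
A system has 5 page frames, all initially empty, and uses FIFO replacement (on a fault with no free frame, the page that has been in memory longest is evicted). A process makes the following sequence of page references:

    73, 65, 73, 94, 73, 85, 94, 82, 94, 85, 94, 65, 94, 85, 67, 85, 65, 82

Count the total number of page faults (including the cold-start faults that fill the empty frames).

73: fault, frames (73)
65: fault, frames (73 65)
73: hit
94: fault, frames (73 65 94)
73: hit
85: fault, frames (73 65 94 85)
94: hit
82: fault, frames (73 65 94 85 82)
94: hit
85: hit
94: hit
65: hit
94: hit
85: hit
67: fault, evict 73, frames (65 94 85 82 67)
85: hit
65: hit
82: hit
Page faults: 6.

6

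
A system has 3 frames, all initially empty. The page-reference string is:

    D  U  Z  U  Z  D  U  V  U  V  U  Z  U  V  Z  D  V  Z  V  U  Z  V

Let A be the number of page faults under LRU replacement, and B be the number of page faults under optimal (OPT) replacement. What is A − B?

Under LRU: F F F . . . . F . . . F . . . F . . . F . . → 7 faults.
Under OPT: F F F . . . . F . . . . . . . F . . . F . . → 6 faults.
A − B = 7 − 6 = 1.

1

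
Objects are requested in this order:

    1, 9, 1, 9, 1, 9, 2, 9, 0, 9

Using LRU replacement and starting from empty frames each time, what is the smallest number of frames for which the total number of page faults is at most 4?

2

f=1: 10 faults
f=2: 4 faults
f=3: 4 faults
f=4: 4 faults
Smallest f with faults ≤ 4 is 2.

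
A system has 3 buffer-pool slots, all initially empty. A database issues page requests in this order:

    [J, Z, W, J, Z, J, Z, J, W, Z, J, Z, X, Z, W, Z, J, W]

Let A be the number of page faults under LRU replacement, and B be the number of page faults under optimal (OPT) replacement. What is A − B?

1

Under LRU: F F F . . . . . . . . . F . F . F . → 6 faults.
Under OPT: F F F . . . . . . . . . F . . . F . → 5 faults.
A − B = 6 − 5 = 1.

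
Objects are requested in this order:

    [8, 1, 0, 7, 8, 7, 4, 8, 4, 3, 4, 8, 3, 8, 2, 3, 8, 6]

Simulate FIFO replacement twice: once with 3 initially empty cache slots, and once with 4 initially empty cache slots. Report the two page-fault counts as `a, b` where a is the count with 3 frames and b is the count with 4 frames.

10, 9

3 frames: F F F F F . F . . F . . . . F . F F → 10 faults.
4 frames: F F F F . . F F . F . . . . F . . F → 9 faults.
9 < 10: adding a frame reduced faults, as is typical.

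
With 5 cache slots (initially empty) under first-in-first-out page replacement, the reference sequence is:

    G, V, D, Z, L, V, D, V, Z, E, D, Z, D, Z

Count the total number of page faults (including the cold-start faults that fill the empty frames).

G: miss, frames (G)
V: miss, frames (G V)
D: miss, frames (G V D)
Z: miss, frames (G V D Z)
L: miss, frames (G V D Z L)
V: hit
D: hit
V: hit
Z: hit
E: miss, evict G, frames (V D Z L E)
D: hit
Z: hit
D: hit
Z: hit
Page faults: 6.

6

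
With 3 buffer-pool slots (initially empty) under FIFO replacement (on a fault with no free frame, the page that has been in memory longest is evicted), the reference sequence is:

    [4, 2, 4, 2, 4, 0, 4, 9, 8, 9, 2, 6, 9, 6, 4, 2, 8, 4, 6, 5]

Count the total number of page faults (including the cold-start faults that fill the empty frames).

4 → miss, frames (4)
2 → miss, frames (4 2)
4 → hit
2 → hit
4 → hit
0 → miss, frames (4 2 0)
4 → hit
9 → miss, evict 4, frames (2 0 9)
8 → miss, evict 2, frames (0 9 8)
9 → hit
2 → miss, evict 0, frames (9 8 2)
6 → miss, evict 9, frames (8 2 6)
9 → miss, evict 8, frames (2 6 9)
6 → hit
4 → miss, evict 2, frames (6 9 4)
2 → miss, evict 6, frames (9 4 2)
8 → miss, evict 9, frames (4 2 8)
4 → hit
6 → miss, evict 4, frames (2 8 6)
5 → miss, evict 2, frames (8 6 5)
Page faults: 13.

13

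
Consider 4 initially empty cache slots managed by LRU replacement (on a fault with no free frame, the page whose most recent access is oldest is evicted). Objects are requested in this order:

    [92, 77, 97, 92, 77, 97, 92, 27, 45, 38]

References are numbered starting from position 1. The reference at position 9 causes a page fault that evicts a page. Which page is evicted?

pos 1: 92: miss, frames (92)
pos 2: 77: miss, frames (92 77)
pos 3: 97: miss, frames (92 77 97)
pos 4: 92: hit
pos 5: 77: hit
pos 6: 97: hit
pos 7: 92: hit
pos 8: 27: miss, frames (77 97 92 27)
pos 9: 45: miss, evict 77, frames (97 92 27 45)
At position 9, page 77 is evicted.

77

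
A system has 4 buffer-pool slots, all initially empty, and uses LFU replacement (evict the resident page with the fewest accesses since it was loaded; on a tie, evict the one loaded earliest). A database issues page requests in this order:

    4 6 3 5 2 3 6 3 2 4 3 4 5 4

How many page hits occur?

7

4 -> fault, frames (4)
6 -> fault, frames (4 6)
3 -> fault, frames (4 6 3)
5 -> fault, frames (4 6 3 5)
2 -> fault, evict 4, frames (6 3 5 2)
3 -> hit
6 -> hit
3 -> hit
2 -> hit
4 -> fault, evict 5, frames (6 3 2 4)
3 -> hit
4 -> hit
5 -> fault, evict 6, frames (3 2 4 5)
4 -> hit
Hits: 7.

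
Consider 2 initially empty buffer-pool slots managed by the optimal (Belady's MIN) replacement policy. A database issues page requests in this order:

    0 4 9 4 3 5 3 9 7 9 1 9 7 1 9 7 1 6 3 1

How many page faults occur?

13

0 → miss, frames {0}
4 → miss, frames {0,4}
9 → miss, evict 0, frames {4,9}
4 → hit
3 → miss, evict 4, frames {9,3}
5 → miss, evict 9, frames {3,5}
3 → hit
9 → miss, evict 5, frames {3,9}
7 → miss, evict 3, frames {9,7}
9 → hit
1 → miss, evict 7, frames {9,1}
9 → hit
7 → miss, evict 9, frames {1,7}
1 → hit
9 → miss, evict 1, frames {7,9}
7 → hit
1 → miss, evict 9, frames {7,1}
6 → miss, evict 7, frames {1,6}
3 → miss, evict 6, frames {1,3}
1 → hit
Page faults: 13.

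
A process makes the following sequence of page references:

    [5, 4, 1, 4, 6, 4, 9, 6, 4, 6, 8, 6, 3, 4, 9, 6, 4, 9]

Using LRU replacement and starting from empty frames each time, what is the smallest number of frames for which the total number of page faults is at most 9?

f=1: 18 faults
f=2: 14 faults
f=3: 10 faults
f=4: 8 faults
f=5: 7 faults
f=6: 7 faults
f=7: 7 faults
Smallest f with faults ≤ 9 is 4.

4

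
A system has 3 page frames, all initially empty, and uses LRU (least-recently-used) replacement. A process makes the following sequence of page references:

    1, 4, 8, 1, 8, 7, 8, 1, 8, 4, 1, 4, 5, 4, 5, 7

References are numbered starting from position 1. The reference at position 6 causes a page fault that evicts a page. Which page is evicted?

pos 1: 1 -> fault, frames {1}
pos 2: 4 -> fault, frames {1,4}
pos 3: 8 -> fault, frames {1,4,8}
pos 4: 1 -> hit
pos 5: 8 -> hit
pos 6: 7 -> fault, evict 4, frames {1,8,7}
At position 6, page 4 is evicted.

4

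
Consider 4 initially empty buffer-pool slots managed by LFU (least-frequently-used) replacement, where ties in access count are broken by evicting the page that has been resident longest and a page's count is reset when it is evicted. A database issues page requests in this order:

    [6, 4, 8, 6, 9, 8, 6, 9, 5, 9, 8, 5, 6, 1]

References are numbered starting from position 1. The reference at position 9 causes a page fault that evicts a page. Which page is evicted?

pos 1: 6 → miss, frames {6}
pos 2: 4 → miss, frames {6,4}
pos 3: 8 → miss, frames {6,4,8}
pos 4: 6 → hit
pos 5: 9 → miss, frames {6,4,8,9}
pos 6: 8 → hit
pos 7: 6 → hit
pos 8: 9 → hit
pos 9: 5 → miss, evict 4, frames {6,8,9,5}
At position 9, page 4 is evicted.

4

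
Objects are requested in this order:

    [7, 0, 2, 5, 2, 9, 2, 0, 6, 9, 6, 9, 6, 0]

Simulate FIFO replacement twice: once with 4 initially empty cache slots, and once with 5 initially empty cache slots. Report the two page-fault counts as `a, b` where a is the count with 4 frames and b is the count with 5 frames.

4 frames: F F F F . F . . F . . . . F → 7 faults.
5 frames: F F F F . F . . F . . . . . → 6 faults.
6 < 7: adding a frame reduced faults, as is typical.

7, 6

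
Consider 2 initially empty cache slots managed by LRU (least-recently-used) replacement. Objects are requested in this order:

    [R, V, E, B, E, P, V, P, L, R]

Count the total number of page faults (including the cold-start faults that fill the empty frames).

8

R → miss, frames {R}
V → miss, frames {R,V}
E → miss, evict R, frames {V,E}
B → miss, evict V, frames {E,B}
E → hit
P → miss, evict B, frames {E,P}
V → miss, evict E, frames {P,V}
P → hit
L → miss, evict V, frames {P,L}
R → miss, evict P, frames {L,R}
Page faults: 8.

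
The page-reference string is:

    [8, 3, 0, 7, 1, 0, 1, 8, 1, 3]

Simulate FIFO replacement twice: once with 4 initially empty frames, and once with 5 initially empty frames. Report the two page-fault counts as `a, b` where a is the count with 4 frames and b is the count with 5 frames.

4 frames: F F F F F . . F . F → 7 faults.
5 frames: F F F F F . . . . . → 5 faults.
5 < 7: adding a frame reduced faults, as is typical.

7, 5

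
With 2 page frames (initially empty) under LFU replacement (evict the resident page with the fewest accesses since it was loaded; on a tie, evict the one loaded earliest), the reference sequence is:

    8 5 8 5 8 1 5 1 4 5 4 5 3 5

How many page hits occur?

8: miss, frames [8]
5: miss, frames [8, 5]
8: hit
5: hit
8: hit
1: miss, evict 5, frames [8, 1]
5: miss, evict 1, frames [8, 5]
1: miss, evict 5, frames [8, 1]
4: miss, evict 1, frames [8, 4]
5: miss, evict 4, frames [8, 5]
4: miss, evict 5, frames [8, 4]
5: miss, evict 4, frames [8, 5]
3: miss, evict 5, frames [8, 3]
5: miss, evict 3, frames [8, 5]
Hits: 3.

3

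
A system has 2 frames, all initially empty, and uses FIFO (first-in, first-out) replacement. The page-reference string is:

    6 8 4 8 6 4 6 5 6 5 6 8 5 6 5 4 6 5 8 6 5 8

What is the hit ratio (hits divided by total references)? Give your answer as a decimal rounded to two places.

6: miss, frames (6)
8: miss, frames (6 8)
4: miss, evict 6, frames (8 4)
8: hit
6: miss, evict 8, frames (4 6)
4: hit
6: hit
5: miss, evict 4, frames (6 5)
6: hit
5: hit
6: hit
8: miss, evict 6, frames (5 8)
5: hit
6: miss, evict 5, frames (8 6)
5: miss, evict 8, frames (6 5)
4: miss, evict 6, frames (5 4)
6: miss, evict 5, frames (4 6)
5: miss, evict 4, frames (6 5)
8: miss, evict 6, frames (5 8)
6: miss, evict 5, frames (8 6)
5: miss, evict 8, frames (6 5)
8: miss, evict 6, frames (5 8)
Hits: 7 of 22 references → 7/22 = 0.3182.

0.32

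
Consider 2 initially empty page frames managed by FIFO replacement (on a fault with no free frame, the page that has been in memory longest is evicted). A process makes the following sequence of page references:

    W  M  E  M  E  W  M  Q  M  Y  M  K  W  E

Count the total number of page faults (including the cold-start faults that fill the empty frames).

11

W: miss, frames [W]
M: miss, frames [W, M]
E: miss, evict W, frames [M, E]
M: hit
E: hit
W: miss, evict M, frames [E, W]
M: miss, evict E, frames [W, M]
Q: miss, evict W, frames [M, Q]
M: hit
Y: miss, evict M, frames [Q, Y]
M: miss, evict Q, frames [Y, M]
K: miss, evict Y, frames [M, K]
W: miss, evict M, frames [K, W]
E: miss, evict K, frames [W, E]
Page faults: 11.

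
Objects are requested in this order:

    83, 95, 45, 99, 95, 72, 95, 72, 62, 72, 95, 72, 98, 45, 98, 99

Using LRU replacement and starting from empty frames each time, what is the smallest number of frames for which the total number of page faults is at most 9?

f=1: 16 faults
f=2: 11 faults
f=3: 9 faults
f=4: 9 faults
f=5: 9 faults
f=6: 7 faults
f=7: 7 faults
Smallest f with faults ≤ 9 is 3.

3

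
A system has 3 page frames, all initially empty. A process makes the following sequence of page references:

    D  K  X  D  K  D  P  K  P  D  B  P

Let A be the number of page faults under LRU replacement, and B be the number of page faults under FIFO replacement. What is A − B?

-1

Under LRU: F F F . . . F . . . F . → 5 faults.
Under FIFO: F F F . . . F . . F F . → 6 faults.
A − B = 5 − 6 = -1.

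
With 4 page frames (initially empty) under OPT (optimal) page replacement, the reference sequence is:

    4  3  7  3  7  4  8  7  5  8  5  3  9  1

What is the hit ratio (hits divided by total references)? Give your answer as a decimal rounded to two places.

0.50

4 → fault, frames (4)
3 → fault, frames (4 3)
7 → fault, frames (4 3 7)
3 → hit
7 → hit
4 → hit
8 → fault, frames (4 3 7 8)
7 → hit
5 → fault, evict 7, frames (4 3 8 5)
8 → hit
5 → hit
3 → hit
9 → fault, evict 5, frames (4 3 8 9)
1 → fault, evict 9, frames (4 3 8 1)
Hits: 7 of 14 references → 7/14 = 0.5000.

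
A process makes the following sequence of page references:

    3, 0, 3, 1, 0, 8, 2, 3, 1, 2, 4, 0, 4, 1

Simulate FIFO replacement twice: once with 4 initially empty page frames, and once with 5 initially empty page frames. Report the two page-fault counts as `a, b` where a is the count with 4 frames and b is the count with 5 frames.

4 frames: F F . F . F F F . . F F . F → 9 faults.
5 frames: F F . F . F F . . . F . . . → 6 faults.
6 < 9: adding a frame reduced faults, as is typical.

9, 6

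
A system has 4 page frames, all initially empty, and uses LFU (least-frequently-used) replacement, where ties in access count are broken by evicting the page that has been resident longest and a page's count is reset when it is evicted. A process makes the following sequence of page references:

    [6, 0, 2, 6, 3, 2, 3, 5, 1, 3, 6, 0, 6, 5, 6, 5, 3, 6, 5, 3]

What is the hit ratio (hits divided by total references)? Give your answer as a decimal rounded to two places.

0.60

6 -> fault, frames {6}
0 -> fault, frames {6,0}
2 -> fault, frames {6,0,2}
6 -> hit
3 -> fault, frames {6,0,2,3}
2 -> hit
3 -> hit
5 -> fault, evict 0, frames {6,2,3,5}
1 -> fault, evict 5, frames {6,2,3,1}
3 -> hit
6 -> hit
0 -> fault, evict 1, frames {6,2,3,0}
6 -> hit
5 -> fault, evict 0, frames {6,2,3,5}
6 -> hit
5 -> hit
3 -> hit
6 -> hit
5 -> hit
3 -> hit
Hits: 12 of 20 references → 12/20 = 0.6000.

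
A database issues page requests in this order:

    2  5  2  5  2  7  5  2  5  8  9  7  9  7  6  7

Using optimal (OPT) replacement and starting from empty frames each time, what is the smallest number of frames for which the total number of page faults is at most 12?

2

f=1: 16 faults
f=2: 8 faults
f=3: 6 faults
f=4: 6 faults
f=5: 6 faults
f=6: 6 faults
Smallest f with faults ≤ 12 is 2.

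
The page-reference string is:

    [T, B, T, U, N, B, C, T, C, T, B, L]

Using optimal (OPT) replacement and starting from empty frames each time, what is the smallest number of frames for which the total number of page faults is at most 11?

f=1: 12 faults
f=2: 8 faults
f=3: 6 faults
f=4: 6 faults
f=5: 6 faults
f=6: 6 faults
Smallest f with faults ≤ 11 is 2.

2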